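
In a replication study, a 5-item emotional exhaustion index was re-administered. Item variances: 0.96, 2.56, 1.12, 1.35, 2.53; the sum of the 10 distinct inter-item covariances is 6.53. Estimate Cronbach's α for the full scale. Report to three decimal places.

Cronbach's α = 0.756

sum of item variances = 0.96 + 2.56 + 1.12 + 1.35 + 2.53 = 8.52
Sum of distinct covariances = 6.53
Var(T) = sum of item variances + 2·Σcov = 8.52 + 2 × 6.53 = 21.58
α = (5/4)·(1 − 8.52/21.58) = 0.756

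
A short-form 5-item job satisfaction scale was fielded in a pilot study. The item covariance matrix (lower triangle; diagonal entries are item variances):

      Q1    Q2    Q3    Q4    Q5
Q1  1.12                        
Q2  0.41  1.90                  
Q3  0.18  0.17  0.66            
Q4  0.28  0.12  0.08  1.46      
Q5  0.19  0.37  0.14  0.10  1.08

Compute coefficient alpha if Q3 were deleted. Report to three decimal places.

Remaining items: Q1, Q2, Q4, Q5 (k = 4).
Σσᵢ² = 1.12 + 1.90 + 1.46 + 1.08 = 5.56
σ²_total = 5.56 + 2 × 1.47 = 8.50
α (item deleted) = (4/3)·(1 − 5.56/8.50) = 0.461

α = 0.461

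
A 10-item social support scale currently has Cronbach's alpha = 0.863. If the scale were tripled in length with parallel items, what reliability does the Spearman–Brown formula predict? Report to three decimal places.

predicted reliability = 0.950

Length factor m = 3
α' = m·α / (1 + (m−1)·α)
   = 3 × 0.863 / (1 + (3 − 1) × 0.863)
   = 2.5890 / 2.7260 = 0.950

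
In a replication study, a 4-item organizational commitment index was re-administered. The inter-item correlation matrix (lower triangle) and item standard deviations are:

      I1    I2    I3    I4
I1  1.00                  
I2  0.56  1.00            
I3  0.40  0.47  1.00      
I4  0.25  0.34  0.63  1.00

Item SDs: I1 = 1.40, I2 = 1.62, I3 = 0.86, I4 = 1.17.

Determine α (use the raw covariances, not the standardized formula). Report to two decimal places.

α = 0.73

Σσ²ᵢ = 1.40² + 1.62² + 0.86² + 1.17² = 6.6929
Covariances σ_ij = r_ij · s_i · s_j:
  σ(I1,I2) = 0.56 × 1.40 × 1.62 = 1.2701
  σ(I1,I3) = 0.40 × 1.40 × 0.86 = 0.4816
  σ(I1,I4) = 0.25 × 1.40 × 1.17 = 0.4095
  σ(I2,I3) = 0.47 × 1.62 × 0.86 = 0.6548
  σ(I2,I4) = 0.34 × 1.62 × 1.17 = 0.6444
  σ(I3,I4) = 0.63 × 0.86 × 1.17 = 0.6339
σ²_T = Σσ²ᵢ + 2·Σσ_ij = 6.6929 + 2 × 4.0943 = 14.8815
α = (4/3)·(1 − 6.6929/14.8815) = 0.73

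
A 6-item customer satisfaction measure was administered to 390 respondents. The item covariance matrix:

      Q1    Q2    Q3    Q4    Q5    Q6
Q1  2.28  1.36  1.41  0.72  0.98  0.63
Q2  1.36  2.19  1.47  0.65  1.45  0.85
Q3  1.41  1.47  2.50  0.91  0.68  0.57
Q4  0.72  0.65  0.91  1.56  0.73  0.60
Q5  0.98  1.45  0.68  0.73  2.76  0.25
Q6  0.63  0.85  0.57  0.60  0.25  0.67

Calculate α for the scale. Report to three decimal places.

α = 0.827

ΣVar(i) = 2.28 + 2.19 + 2.50 + 1.56 + 2.76 + 0.67 = 11.96
Sum of off-diagonal covariances = 13.26
σ²_T = 11.96 + 2 × 13.26 = 38.48
α = (k/(k−1))·(1 − ΣVar(i)/σ²_T) = (6/5)·(1 − 11.96/38.48) = 0.827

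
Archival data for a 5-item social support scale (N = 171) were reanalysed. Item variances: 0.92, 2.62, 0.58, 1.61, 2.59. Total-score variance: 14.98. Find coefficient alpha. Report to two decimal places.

sum of item variances = 0.92 + 2.62 + 0.58 + 1.61 + 2.59 = 8.32
α = (k/(k−1))·(1 − sum of item variances/total variance) = (5/4)·(1 − 8.32/14.98) = 0.56

α = 0.56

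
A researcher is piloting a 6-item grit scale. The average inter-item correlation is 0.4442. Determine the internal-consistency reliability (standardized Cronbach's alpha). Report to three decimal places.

α = 0.827

Standardized α = k·r̄ / (1 + (k−1)·r̄) = 6 × 0.4442 / (1 + 5 × 0.4442)
  = 2.6652 / 3.2210 = 0.827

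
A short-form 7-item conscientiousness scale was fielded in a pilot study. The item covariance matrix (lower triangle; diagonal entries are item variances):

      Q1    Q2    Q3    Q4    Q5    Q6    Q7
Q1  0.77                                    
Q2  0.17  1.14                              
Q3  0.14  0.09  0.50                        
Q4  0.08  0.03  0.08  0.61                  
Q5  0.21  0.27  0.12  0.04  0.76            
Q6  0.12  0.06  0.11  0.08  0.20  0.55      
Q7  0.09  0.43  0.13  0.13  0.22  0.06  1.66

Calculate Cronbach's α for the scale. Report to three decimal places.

α = 0.570

Σσᵢ² = 0.77 + 1.14 + 0.50 + 0.61 + 0.76 + 0.55 + 1.66 = 5.99
Sum of off-diagonal covariances = 2.86
σ²_T = 5.99 + 2 × 2.86 = 11.71
α = (k/(k−1))·(1 − Σσᵢ²/σ²_T) = (7/6)·(1 − 5.99/11.71) = 0.570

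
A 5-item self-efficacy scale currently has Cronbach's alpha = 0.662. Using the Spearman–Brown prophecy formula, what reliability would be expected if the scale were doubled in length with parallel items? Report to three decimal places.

predicted reliability = 0.797

Length factor m = 2
α' = m·α / (1 + (m−1)·α)
   = 2 × 0.662 / (1 + (2 − 1) × 0.662)
   = 1.3240 / 1.6620 = 0.797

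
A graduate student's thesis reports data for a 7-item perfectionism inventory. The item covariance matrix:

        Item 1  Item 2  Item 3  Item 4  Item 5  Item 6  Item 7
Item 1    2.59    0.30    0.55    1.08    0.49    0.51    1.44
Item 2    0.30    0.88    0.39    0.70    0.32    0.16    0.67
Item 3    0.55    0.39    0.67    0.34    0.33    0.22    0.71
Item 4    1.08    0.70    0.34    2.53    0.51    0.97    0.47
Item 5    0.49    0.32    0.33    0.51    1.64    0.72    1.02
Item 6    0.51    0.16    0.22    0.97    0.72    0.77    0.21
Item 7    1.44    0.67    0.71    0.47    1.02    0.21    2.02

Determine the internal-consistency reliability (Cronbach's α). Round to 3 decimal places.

ΣVar(i) = 2.59 + 0.88 + 0.67 + 2.53 + 1.64 + 0.77 + 2.02 = 11.10
Sum of the distinct covariances = 12.11
σ²_T = 11.10 + 2 × 12.11 = 35.32
α = (k/(k−1))·(1 − ΣVar(i)/σ²_T) = (7/6)·(1 − 11.10/35.32) = 0.800

Cronbach's α = 0.800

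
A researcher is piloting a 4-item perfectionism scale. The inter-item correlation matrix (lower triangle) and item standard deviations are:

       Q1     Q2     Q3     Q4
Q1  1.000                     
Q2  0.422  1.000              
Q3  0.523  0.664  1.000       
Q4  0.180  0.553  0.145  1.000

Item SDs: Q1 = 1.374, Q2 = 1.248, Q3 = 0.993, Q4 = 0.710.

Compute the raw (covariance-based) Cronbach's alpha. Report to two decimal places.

Cronbach's alpha = 0.73

Σσ²ᵢ = 1.374² + 1.248² + 0.993² + 0.710² = 4.9355
Covariances σ_ij = r_ij · s_i · s_j:
  σ(Q1,Q2) = 0.422 × 1.374 × 1.248 = 0.7236
  σ(Q1,Q3) = 0.523 × 1.374 × 0.993 = 0.7136
  σ(Q1,Q4) = 0.180 × 1.374 × 0.710 = 0.1756
  σ(Q2,Q3) = 0.664 × 1.248 × 0.993 = 0.8229
  σ(Q2,Q4) = 0.553 × 1.248 × 0.710 = 0.4900
  σ(Q3,Q4) = 0.145 × 0.993 × 0.710 = 0.1022
σ²_T = Σσ²ᵢ + 2·Σσ_ij = 4.9355 + 2 × 3.0279 = 10.9913
α = (4/3)·(1 − 4.9355/10.9913) = 0.73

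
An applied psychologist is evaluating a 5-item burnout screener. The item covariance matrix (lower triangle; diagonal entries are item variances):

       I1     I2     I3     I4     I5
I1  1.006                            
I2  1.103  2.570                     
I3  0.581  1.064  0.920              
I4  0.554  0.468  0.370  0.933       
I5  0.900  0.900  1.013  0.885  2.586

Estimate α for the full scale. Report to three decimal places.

α = 0.827

Σσᵢ² = 1.006 + 2.570 + 0.920 + 0.933 + 2.586 = 8.015
Sum of off-diagonal covariances = 7.838
total variance = 8.015 + 2 × 7.838 = 23.691
α = (k/(k−1))·(1 − Σσᵢ²/total variance) = (5/4)·(1 − 8.015/23.691) = 0.827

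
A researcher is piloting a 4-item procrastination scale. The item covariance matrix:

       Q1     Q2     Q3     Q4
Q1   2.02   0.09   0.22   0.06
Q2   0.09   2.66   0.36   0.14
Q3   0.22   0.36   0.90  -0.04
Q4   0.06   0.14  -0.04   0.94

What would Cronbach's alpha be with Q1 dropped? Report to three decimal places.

Cronbach's alpha = 0.255

Remaining items: Q2, Q3, Q4 (k = 3).
Σσᵢ² = 2.66 + 0.90 + 0.94 = 4.50
Var(T) = 4.50 + 2 × 0.46 = 5.42
α (item deleted) = (3/2)·(1 − 4.50/5.42) = 0.255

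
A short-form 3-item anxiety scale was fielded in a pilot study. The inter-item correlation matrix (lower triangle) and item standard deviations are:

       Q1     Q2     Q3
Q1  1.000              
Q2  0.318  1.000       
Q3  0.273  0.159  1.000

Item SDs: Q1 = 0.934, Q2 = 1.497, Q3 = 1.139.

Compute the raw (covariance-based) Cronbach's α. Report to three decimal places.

Σσ²ᵢ = 0.934² + 1.497² + 1.139² = 4.4107
Covariances σ_ij = r_ij · s_i · s_j:
  σ(Q1,Q2) = 0.318 × 0.934 × 1.497 = 0.4446
  σ(Q1,Q3) = 0.273 × 0.934 × 1.139 = 0.2904
  σ(Q2,Q3) = 0.159 × 1.497 × 1.139 = 0.2711
σ²_T = Σσ²ᵢ + 2·Σσ_ij = 4.4107 + 2 × 1.0061 = 6.4229
α = (3/2)·(1 − 4.4107/6.4229) = 0.470

Cronbach's α = 0.470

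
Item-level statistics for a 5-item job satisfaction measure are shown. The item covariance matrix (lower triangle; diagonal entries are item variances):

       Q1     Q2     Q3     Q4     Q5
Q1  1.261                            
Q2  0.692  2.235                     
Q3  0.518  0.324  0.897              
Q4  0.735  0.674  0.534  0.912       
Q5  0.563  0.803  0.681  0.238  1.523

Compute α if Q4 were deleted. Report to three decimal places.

α = 0.730

Remaining items: Q1, Q2, Q3, Q5 (k = 4).
Σσᵢ² = 1.261 + 2.235 + 0.897 + 1.523 = 5.916
σ²_T = 5.916 + 2 × 3.581 = 13.078
α (item deleted) = (4/3)·(1 − 5.916/13.078) = 0.730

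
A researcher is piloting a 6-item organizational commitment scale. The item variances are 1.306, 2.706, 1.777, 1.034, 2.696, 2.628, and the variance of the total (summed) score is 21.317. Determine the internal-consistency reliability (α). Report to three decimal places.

α = 0.516

ΣVar(i) = 1.306 + 2.706 + 1.777 + 1.034 + 2.696 + 2.628 = 12.147
α = (k/(k−1))·(1 − ΣVar(i)/Var(T)) = (6/5)·(1 − 12.147/21.317) = 0.516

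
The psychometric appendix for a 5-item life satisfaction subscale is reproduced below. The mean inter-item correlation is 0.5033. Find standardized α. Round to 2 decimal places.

α = 0.84

Standardized α = k·r̄ / (1 + (k−1)·r̄) = 5 × 0.5033 / (1 + 4 × 0.5033)
  = 2.5165 / 3.0132 = 0.84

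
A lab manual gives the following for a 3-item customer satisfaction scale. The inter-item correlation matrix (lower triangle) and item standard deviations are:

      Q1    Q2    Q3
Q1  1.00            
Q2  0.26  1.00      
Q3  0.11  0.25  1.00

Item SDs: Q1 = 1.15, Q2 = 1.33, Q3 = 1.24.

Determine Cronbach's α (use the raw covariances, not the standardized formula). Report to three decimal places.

Σσ²ᵢ = 1.15² + 1.33² + 1.24² = 4.6290
Covariances σ_ij = r_ij · s_i · s_j:
  σ(Q1,Q2) = 0.26 × 1.15 × 1.33 = 0.3977
  σ(Q1,Q3) = 0.11 × 1.15 × 1.24 = 0.1569
  σ(Q2,Q3) = 0.25 × 1.33 × 1.24 = 0.4123
σ²_T = Σσ²ᵢ + 2·Σσ_ij = 4.6290 + 2 × 0.9669 = 6.5628
α = (3/2)·(1 − 4.6290/6.5628) = 0.442

Cronbach's α = 0.442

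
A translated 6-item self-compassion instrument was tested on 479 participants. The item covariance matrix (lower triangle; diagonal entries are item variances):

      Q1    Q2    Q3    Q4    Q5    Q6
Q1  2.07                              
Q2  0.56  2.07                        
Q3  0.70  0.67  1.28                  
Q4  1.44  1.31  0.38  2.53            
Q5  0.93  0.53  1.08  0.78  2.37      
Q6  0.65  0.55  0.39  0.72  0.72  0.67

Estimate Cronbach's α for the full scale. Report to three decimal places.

ΣVar(i) = 2.07 + 2.07 + 1.28 + 2.53 + 2.37 + 0.67 = 10.99
Sum of off-diagonal covariances = 11.41
total variance = 10.99 + 2 × 11.41 = 33.81
α = (k/(k−1))·(1 − ΣVar(i)/total variance) = (6/5)·(1 − 10.99/33.81) = 0.810

Cronbach's α = 0.810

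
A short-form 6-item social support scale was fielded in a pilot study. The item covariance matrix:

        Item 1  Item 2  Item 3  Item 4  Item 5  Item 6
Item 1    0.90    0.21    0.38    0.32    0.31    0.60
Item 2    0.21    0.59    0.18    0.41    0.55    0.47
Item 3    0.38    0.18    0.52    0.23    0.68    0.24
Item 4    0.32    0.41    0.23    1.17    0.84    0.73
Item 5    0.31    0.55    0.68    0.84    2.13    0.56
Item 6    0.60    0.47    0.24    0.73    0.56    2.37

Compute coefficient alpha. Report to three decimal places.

α = 0.763

Σσ²ᵢ = 0.90 + 0.59 + 0.52 + 1.17 + 2.13 + 2.37 = 7.68
Σ_{i<j} σ_ij = 6.71
total variance = 7.68 + 2 × 6.71 = 21.10
α = (k/(k−1))·(1 − Σσ²ᵢ/total variance) = (6/5)·(1 − 7.68/21.10) = 0.763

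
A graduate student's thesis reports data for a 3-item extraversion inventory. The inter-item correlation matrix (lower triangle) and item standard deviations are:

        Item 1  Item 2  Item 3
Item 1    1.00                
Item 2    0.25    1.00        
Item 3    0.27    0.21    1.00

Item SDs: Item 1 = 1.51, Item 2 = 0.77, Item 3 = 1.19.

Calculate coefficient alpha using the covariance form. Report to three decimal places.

coefficient alpha = 0.467

Σσ²ᵢ = 1.51² + 0.77² + 1.19² = 4.2891
Covariances σ_ij = r_ij · s_i · s_j:
  σ(Item 1,Item 2) = 0.25 × 1.51 × 0.77 = 0.2907
  σ(Item 1,Item 3) = 0.27 × 1.51 × 1.19 = 0.4852
  σ(Item 2,Item 3) = 0.21 × 0.77 × 1.19 = 0.1924
σ²_T = Σσ²ᵢ + 2·Σσ_ij = 4.2891 + 2 × 0.9683 = 6.2257
α = (3/2)·(1 − 4.2891/6.2257) = 0.467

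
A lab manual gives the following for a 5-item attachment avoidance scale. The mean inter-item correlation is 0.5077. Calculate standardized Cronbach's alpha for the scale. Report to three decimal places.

standardized Cronbach's alpha = 0.838

Standardized α = k·r̄ / (1 + (k−1)·r̄) = 5 × 0.5077 / (1 + 4 × 0.5077)
  = 2.5385 / 3.0308 = 0.838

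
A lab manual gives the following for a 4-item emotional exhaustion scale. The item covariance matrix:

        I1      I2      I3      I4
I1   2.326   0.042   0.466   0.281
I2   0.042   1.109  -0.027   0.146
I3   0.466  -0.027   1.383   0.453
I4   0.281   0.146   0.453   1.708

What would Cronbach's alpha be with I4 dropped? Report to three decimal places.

Remaining items: I1, I2, I3 (k = 3).
sum of item variances = 2.326 + 1.109 + 1.383 = 4.818
σ²_T = 4.818 + 2 × 0.481 = 5.780
α (item deleted) = (3/2)·(1 − 4.818/5.780) = 0.250

α = 0.250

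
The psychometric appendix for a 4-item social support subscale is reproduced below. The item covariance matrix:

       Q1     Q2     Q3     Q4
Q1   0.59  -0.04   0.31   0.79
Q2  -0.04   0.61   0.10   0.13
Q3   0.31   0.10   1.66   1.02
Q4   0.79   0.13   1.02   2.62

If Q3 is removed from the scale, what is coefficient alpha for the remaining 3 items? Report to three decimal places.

α = 0.473

Remaining items: Q1, Q2, Q4 (k = 3).
Σσᵢ² = 0.59 + 0.61 + 2.62 = 3.82
total variance = 3.82 + 2 × 0.88 = 5.58
α (item deleted) = (3/2)·(1 − 3.82/5.58) = 0.473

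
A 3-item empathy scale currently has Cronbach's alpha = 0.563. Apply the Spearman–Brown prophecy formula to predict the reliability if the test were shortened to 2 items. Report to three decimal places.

predicted reliability = 0.462

Length factor m = 2/3 = 0.6667
α' = m·α / (1 − (1−m)·α)
   = 2/3 × 0.563 / (1 − (1 − 2/3) × 0.563)
   = 0.3753 / 0.8123 = 0.462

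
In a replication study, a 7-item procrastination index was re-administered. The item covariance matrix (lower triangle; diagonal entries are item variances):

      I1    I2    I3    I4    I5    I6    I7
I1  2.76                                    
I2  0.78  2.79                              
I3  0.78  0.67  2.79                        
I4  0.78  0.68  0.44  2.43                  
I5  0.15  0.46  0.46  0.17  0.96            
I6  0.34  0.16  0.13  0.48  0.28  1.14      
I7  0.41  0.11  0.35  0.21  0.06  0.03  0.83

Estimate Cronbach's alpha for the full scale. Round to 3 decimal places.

ΣVar(i) = 2.76 + 2.79 + 2.79 + 2.43 + 0.96 + 1.14 + 0.83 = 13.70
Σ_{i<j} σ_ij = 7.93
total variance = 13.70 + 2 × 7.93 = 29.56
α = (k/(k−1))·(1 − ΣVar(i)/total variance) = (7/6)·(1 − 13.70/29.56) = 0.626

Cronbach's alpha = 0.626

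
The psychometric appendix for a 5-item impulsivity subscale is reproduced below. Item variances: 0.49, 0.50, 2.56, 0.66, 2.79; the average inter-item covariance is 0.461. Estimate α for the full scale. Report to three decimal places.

α = 0.711

Σσ²ᵢ = 0.49 + 0.50 + 2.56 + 0.66 + 2.79 = 7.00
Sum of the 10 distinct covariances = 10 × 0.461 = 4.610
total variance = Σσ²ᵢ + 2·Σcov = 7.00 + 2 × 4.610 = 16.220
α = (5/4)·(1 − 7.00/16.220) = 0.711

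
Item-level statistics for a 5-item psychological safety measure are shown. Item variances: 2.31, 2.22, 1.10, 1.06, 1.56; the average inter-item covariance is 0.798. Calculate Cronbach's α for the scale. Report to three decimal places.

Cronbach's α = 0.824

ΣVar(i) = 2.31 + 2.22 + 1.10 + 1.06 + 1.56 = 8.25
Sum of the 10 distinct covariances = 10 × 0.798 = 7.980
σ²_T = ΣVar(i) + 2·Σcov = 8.25 + 2 × 7.980 = 24.210
α = (5/4)·(1 − 8.25/24.210) = 0.824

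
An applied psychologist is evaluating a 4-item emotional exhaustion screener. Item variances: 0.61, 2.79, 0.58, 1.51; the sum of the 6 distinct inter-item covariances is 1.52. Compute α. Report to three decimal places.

α = 0.475

Σσ²ᵢ = 0.61 + 2.79 + 0.58 + 1.51 = 5.49
Sum of distinct covariances = 1.52
Var(T) = Σσ²ᵢ + 2·Σcov = 5.49 + 2 × 1.52 = 8.53
α = (4/3)·(1 − 5.49/8.53) = 0.475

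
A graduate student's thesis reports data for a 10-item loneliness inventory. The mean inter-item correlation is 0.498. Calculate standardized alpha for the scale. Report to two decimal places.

Standardized α = k·r̄ / (1 + (k−1)·r̄) = 10 × 0.498 / (1 + 9 × 0.498)
  = 4.9800 / 5.4820 = 0.91

α = 0.91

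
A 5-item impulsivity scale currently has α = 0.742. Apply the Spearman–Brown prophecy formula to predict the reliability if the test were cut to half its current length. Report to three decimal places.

predicted reliability = 0.590

Length factor m = 1/2
α' = m·α / (1 − (1−m)·α)
   = 1/2 × 0.742 / (1 − (1 − 1/2) × 0.742)
   = 0.3710 / 0.6290 = 0.590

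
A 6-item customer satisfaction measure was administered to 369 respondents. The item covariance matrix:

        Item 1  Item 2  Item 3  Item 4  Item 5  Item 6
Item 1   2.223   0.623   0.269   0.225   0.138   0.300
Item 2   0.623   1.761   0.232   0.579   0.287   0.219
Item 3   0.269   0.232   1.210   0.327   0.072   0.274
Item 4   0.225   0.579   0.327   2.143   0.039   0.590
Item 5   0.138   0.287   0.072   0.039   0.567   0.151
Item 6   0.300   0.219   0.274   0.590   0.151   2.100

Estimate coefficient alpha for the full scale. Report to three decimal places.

coefficient alpha = 0.556

Σσ²ᵢ = 2.223 + 1.761 + 1.210 + 2.143 + 0.567 + 2.100 = 10.004
Sum of off-diagonal covariances = 4.325
σ²_T = 10.004 + 2 × 4.325 = 18.654
α = (k/(k−1))·(1 − Σσ²ᵢ/σ²_T) = (6/5)·(1 − 10.004/18.654) = 0.556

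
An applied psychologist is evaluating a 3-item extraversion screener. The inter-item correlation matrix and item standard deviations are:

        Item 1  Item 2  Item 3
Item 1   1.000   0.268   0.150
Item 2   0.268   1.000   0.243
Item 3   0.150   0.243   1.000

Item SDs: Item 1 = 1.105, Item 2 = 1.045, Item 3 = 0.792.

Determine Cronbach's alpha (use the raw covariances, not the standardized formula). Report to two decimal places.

Σσ²ᵢ = 1.105² + 1.045² + 0.792² = 2.9403
Covariances σ_ij = r_ij · s_i · s_j:
  σ(Item 1,Item 2) = 0.268 × 1.105 × 1.045 = 0.3095
  σ(Item 1,Item 3) = 0.150 × 1.105 × 0.792 = 0.1313
  σ(Item 2,Item 3) = 0.243 × 1.045 × 0.792 = 0.2011
σ²_T = Σσ²ᵢ + 2·Σσ_ij = 2.9403 + 2 × 0.6419 = 4.2241
α = (3/2)·(1 − 2.9403/4.2241) = 0.46

α = 0.46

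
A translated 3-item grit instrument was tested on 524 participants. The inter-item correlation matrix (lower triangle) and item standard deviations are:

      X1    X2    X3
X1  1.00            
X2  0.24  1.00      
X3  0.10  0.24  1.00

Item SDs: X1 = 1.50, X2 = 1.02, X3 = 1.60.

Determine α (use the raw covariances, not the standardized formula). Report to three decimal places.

Σσ²ᵢ = 1.50² + 1.02² + 1.60² = 5.8504
Covariances σ_ij = r_ij · s_i · s_j:
  σ(X1,X2) = 0.24 × 1.50 × 1.02 = 0.3672
  σ(X1,X3) = 0.10 × 1.50 × 1.60 = 0.2400
  σ(X2,X3) = 0.24 × 1.02 × 1.60 = 0.3917
σ²_T = Σσ²ᵢ + 2·Σσ_ij = 5.8504 + 2 × 0.9989 = 7.8482
α = (3/2)·(1 − 5.8504/7.8482) = 0.382

α = 0.382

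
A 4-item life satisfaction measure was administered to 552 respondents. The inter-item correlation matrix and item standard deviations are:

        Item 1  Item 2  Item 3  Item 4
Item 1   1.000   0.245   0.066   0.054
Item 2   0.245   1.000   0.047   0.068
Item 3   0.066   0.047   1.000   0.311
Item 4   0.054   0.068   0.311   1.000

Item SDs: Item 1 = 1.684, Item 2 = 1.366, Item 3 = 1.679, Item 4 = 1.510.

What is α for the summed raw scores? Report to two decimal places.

α = 0.38

Σσ²ᵢ = 1.684² + 1.366² + 1.679² + 1.510² = 9.8010
Covariances σ_ij = r_ij · s_i · s_j:
  σ(Item 1,Item 2) = 0.245 × 1.684 × 1.366 = 0.5636
  σ(Item 1,Item 3) = 0.066 × 1.684 × 1.679 = 0.1866
  σ(Item 1,Item 4) = 0.054 × 1.684 × 1.510 = 0.1373
  σ(Item 2,Item 3) = 0.047 × 1.366 × 1.679 = 0.1078
  σ(Item 2,Item 4) = 0.068 × 1.366 × 1.510 = 0.1403
  σ(Item 3,Item 4) = 0.311 × 1.679 × 1.510 = 0.7885
σ²_T = Σσ²ᵢ + 2·Σσ_ij = 9.8010 + 2 × 1.9241 = 13.6492
α = (4/3)·(1 − 9.8010/13.6492) = 0.38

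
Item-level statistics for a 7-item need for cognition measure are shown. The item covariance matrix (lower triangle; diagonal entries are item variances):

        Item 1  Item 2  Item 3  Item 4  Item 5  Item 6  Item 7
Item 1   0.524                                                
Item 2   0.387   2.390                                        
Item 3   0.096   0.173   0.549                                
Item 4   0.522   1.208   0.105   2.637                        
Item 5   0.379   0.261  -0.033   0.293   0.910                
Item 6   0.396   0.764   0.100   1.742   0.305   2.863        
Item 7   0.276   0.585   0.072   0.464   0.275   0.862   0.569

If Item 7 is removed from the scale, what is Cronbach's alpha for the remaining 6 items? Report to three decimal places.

Remaining items: Item 1, Item 2, Item 3, Item 4, Item 5, Item 6 (k = 6).
ΣVar(i) = 0.524 + 2.390 + 0.549 + 2.637 + 0.910 + 2.863 = 9.873
σ²_T = 9.873 + 2 × 6.698 = 23.269
α (item deleted) = (6/5)·(1 − 9.873/23.269) = 0.691

α = 0.691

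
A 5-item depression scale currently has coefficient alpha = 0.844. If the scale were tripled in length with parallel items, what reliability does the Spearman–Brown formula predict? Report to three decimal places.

predicted reliability = 0.942

Length factor m = 3
α' = m·α / (1 + (m−1)·α)
   = 3 × 0.844 / (1 + (3 − 1) × 0.844)
   = 2.5320 / 2.6880 = 0.942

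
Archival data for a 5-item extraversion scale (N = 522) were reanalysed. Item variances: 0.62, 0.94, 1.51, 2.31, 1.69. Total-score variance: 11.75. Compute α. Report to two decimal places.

Σσᵢ² = 0.62 + 0.94 + 1.51 + 2.31 + 1.69 = 7.07
α = (k/(k−1))·(1 − Σσᵢ²/Var(T)) = (5/4)·(1 − 7.07/11.75) = 0.50

α = 0.50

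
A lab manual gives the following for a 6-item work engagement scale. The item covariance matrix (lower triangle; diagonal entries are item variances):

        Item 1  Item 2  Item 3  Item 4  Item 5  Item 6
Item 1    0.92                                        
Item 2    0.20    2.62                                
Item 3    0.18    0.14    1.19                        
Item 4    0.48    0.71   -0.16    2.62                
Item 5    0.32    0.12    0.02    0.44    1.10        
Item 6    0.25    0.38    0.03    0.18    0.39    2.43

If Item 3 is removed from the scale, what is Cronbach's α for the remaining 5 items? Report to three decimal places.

Cronbach's α = 0.522

Remaining items: Item 1, Item 2, Item 4, Item 5, Item 6 (k = 5).
Σσᵢ² = 0.92 + 2.62 + 2.62 + 1.10 + 2.43 = 9.69
Var(T) = 9.69 + 2 × 3.47 = 16.63
α (item deleted) = (5/4)·(1 − 9.69/16.63) = 0.522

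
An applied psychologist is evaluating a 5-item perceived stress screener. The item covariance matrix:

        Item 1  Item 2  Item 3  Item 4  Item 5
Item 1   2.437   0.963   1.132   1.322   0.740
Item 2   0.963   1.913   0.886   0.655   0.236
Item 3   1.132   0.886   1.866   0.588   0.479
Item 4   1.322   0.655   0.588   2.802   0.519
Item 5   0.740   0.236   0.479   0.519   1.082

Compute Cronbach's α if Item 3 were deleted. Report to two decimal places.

α = 0.69

Remaining items: Item 1, Item 2, Item 4, Item 5 (k = 4).
Σσᵢ² = 2.437 + 1.913 + 2.802 + 1.082 = 8.234
σ²_T = 8.234 + 2 × 4.435 = 17.104
α (item deleted) = (4/3)·(1 − 8.234/17.104) = 0.69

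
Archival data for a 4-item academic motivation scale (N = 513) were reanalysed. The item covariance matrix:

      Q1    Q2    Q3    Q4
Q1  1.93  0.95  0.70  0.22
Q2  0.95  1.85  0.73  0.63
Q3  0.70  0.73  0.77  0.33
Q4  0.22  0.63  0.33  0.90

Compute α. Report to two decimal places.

Σσ²ᵢ = 1.93 + 1.85 + 0.77 + 0.90 = 5.45
Sum of the distinct covariances = 3.56
σ²_T = 5.45 + 2 × 3.56 = 12.57
α = (k/(k−1))·(1 − Σσ²ᵢ/σ²_T) = (4/3)·(1 − 5.45/12.57) = 0.76

α = 0.76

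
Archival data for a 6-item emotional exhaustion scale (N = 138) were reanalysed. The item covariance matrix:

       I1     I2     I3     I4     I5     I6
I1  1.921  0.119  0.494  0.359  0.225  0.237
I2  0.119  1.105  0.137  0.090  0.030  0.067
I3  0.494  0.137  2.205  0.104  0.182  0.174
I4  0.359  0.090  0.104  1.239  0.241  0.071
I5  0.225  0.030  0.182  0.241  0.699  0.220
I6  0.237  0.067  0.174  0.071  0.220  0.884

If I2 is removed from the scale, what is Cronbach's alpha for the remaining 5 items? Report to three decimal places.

Remaining items: I1, I3, I4, I5, I6 (k = 5).
sum of item variances = 1.921 + 2.205 + 1.239 + 0.699 + 0.884 = 6.948
σ²_T = 6.948 + 2 × 2.307 = 11.562
α (item deleted) = (5/4)·(1 − 6.948/11.562) = 0.499

α = 0.499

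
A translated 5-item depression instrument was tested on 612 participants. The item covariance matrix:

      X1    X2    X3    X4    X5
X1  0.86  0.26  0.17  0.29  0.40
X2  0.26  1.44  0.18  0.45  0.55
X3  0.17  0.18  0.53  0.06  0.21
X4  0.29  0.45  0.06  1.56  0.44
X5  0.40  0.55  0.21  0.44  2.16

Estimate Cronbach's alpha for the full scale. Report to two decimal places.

Cronbach's alpha = 0.60

Σσ²ᵢ = 0.86 + 1.44 + 0.53 + 1.56 + 2.16 = 6.55
Σ_{i<j} σ_ij = 3.01
σ²_total = 6.55 + 2 × 3.01 = 12.57
α = (k/(k−1))·(1 − Σσ²ᵢ/σ²_total) = (5/4)·(1 − 6.55/12.57) = 0.60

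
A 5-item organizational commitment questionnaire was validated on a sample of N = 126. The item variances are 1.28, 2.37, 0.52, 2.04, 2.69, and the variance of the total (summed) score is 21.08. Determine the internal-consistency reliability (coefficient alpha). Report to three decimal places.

Σσᵢ² = 1.28 + 2.37 + 0.52 + 2.04 + 2.69 = 8.90
α = (k/(k−1))·(1 − Σσᵢ²/σ²_total) = (5/4)·(1 − 8.90/21.08) = 0.722

α = 0.722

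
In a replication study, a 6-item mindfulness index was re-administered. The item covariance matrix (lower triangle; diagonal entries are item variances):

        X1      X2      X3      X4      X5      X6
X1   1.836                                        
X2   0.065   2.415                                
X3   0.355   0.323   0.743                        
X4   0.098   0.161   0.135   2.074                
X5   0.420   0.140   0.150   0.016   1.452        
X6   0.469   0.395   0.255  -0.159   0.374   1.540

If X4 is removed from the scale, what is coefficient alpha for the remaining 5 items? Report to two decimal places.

coefficient alpha = 0.53

Remaining items: X1, X2, X3, X5, X6 (k = 5).
ΣVar(i) = 1.836 + 2.415 + 0.743 + 1.452 + 1.540 = 7.986
total variance = 7.986 + 2 × 2.946 = 13.878
α (item deleted) = (5/4)·(1 − 7.986/13.878) = 0.53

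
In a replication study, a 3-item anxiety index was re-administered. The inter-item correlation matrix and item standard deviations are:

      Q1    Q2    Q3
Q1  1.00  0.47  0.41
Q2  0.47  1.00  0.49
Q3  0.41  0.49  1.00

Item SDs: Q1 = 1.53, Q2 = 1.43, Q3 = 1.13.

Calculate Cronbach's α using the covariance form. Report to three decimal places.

Σσ²ᵢ = 1.53² + 1.43² + 1.13² = 5.6627
Covariances σ_ij = r_ij · s_i · s_j:
  σ(Q1,Q2) = 0.47 × 1.53 × 1.43 = 1.0283
  σ(Q1,Q3) = 0.41 × 1.53 × 1.13 = 0.7088
  σ(Q2,Q3) = 0.49 × 1.43 × 1.13 = 0.7918
σ²_T = Σσ²ᵢ + 2·Σσ_ij = 5.6627 + 2 × 2.5289 = 10.7205
α = (3/2)·(1 − 5.6627/10.7205) = 0.708

Cronbach's α = 0.708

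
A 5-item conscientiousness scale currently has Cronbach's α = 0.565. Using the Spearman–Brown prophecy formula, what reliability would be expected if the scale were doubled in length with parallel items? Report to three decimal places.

predicted reliability = 0.722

Length factor m = 2
α' = m·α / (1 + (m−1)·α)
   = 2 × 0.565 / (1 + (2 − 1) × 0.565)
   = 1.1300 / 1.5650 = 0.722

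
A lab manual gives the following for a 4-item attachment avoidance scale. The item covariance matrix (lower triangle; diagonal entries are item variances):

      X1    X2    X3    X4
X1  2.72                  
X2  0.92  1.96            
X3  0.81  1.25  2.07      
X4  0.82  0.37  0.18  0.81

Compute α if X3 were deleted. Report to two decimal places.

α = 0.65

Remaining items: X1, X2, X4 (k = 3).
sum of item variances = 2.72 + 1.96 + 0.81 = 5.49
Var(T) = 5.49 + 2 × 2.11 = 9.71
α (item deleted) = (3/2)·(1 − 5.49/9.71) = 0.65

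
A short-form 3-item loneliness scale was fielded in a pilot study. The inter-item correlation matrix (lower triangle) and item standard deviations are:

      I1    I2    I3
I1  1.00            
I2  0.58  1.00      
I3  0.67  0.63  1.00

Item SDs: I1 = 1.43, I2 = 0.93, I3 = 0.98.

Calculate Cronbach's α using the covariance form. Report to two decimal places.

Σσ²ᵢ = 1.43² + 0.93² + 0.98² = 3.8702
Covariances σ_ij = r_ij · s_i · s_j:
  σ(I1,I2) = 0.58 × 1.43 × 0.93 = 0.7713
  σ(I1,I3) = 0.67 × 1.43 × 0.98 = 0.9389
  σ(I2,I3) = 0.63 × 0.93 × 0.98 = 0.5742
σ²_T = Σσ²ᵢ + 2·Σσ_ij = 3.8702 + 2 × 2.2844 = 8.4390
α = (3/2)·(1 − 3.8702/8.4390) = 0.81

Cronbach's α = 0.81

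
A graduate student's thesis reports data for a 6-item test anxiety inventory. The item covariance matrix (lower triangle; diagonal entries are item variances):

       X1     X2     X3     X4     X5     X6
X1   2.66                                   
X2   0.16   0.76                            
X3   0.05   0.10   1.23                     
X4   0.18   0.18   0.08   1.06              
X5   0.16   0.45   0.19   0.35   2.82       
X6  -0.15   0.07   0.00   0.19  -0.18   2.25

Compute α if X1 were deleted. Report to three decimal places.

α = 0.326

Remaining items: X2, X3, X4, X5, X6 (k = 5).
ΣVar(i) = 0.76 + 1.23 + 1.06 + 2.82 + 2.25 = 8.12
total variance = 8.12 + 2 × 1.43 = 10.98
α (item deleted) = (5/4)·(1 − 8.12/10.98) = 0.326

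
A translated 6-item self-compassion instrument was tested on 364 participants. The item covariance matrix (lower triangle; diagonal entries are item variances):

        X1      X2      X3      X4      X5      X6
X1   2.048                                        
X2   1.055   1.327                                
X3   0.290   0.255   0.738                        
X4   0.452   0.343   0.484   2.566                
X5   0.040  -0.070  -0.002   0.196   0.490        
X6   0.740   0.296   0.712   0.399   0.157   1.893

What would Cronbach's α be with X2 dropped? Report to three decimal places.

Remaining items: X1, X3, X4, X5, X6 (k = 5).
Σσ²ᵢ = 2.048 + 0.738 + 2.566 + 0.490 + 1.893 = 7.735
σ²_T = 7.735 + 2 × 3.468 = 14.671
α (item deleted) = (5/4)·(1 − 7.735/14.671) = 0.591

Cronbach's α = 0.591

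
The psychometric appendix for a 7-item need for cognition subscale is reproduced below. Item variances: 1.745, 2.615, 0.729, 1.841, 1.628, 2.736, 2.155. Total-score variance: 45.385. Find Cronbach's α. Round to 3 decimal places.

sum of item variances = 1.745 + 2.615 + 0.729 + 1.841 + 1.628 + 2.736 + 2.155 = 13.449
α = (k/(k−1))·(1 − sum of item variances/σ²_T) = (7/6)·(1 − 13.449/45.385) = 0.821

Cronbach's α = 0.821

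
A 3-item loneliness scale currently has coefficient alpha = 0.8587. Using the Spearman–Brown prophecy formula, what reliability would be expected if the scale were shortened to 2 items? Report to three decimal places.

Length factor m = 2/3 = 0.6667
α' = m·α / (1 − (1−m)·α)
   = 2/3 × 0.8587 / (1 − (1 − 2/3) × 0.8587)
   = 0.5725 / 0.7138 = 0.802

predicted reliability = 0.802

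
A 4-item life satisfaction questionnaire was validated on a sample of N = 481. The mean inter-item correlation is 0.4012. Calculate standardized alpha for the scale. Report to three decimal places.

Standardized α = k·r̄ / (1 + (k−1)·r̄) = 4 × 0.4012 / (1 + 3 × 0.4012)
  = 1.6048 / 2.2036 = 0.728

α = 0.728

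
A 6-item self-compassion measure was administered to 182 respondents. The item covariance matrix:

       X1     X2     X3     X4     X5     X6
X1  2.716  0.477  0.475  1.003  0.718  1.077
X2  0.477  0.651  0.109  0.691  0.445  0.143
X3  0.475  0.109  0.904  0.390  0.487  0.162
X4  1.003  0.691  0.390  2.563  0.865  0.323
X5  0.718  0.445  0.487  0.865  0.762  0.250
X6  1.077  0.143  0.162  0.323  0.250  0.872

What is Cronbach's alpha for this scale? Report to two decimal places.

Cronbach's alpha = 0.77

sum of item variances = 2.716 + 0.651 + 0.904 + 2.563 + 0.762 + 0.872 = 8.468
Sum of off-diagonal covariances = 7.615
σ²_T = 8.468 + 2 × 7.615 = 23.698
α = (k/(k−1))·(1 − sum of item variances/σ²_T) = (6/5)·(1 − 8.468/23.698) = 0.77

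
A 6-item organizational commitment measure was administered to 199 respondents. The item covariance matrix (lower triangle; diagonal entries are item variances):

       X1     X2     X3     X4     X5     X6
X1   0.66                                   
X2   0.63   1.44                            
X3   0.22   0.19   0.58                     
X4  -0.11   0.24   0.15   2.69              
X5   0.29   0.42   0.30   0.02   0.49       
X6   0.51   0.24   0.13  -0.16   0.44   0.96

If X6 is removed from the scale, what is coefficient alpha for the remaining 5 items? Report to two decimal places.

Remaining items: X1, X2, X3, X4, X5 (k = 5).
Σσᵢ² = 0.66 + 1.44 + 0.58 + 2.69 + 0.49 = 5.86
Var(T) = 5.86 + 2 × 2.35 = 10.56
α (item deleted) = (5/4)·(1 − 5.86/10.56) = 0.56

α = 0.56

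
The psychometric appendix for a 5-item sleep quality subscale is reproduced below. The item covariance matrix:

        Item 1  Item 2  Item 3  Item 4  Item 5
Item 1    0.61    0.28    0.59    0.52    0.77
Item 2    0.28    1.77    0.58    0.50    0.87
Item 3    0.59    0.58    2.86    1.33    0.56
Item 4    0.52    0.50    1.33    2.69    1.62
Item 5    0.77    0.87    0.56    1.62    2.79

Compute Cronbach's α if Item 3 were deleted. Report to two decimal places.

Remaining items: Item 1, Item 2, Item 4, Item 5 (k = 4).
Σσᵢ² = 0.61 + 1.77 + 2.69 + 2.79 = 7.86
σ²_total = 7.86 + 2 × 4.56 = 16.98
α (item deleted) = (4/3)·(1 − 7.86/16.98) = 0.72

α = 0.72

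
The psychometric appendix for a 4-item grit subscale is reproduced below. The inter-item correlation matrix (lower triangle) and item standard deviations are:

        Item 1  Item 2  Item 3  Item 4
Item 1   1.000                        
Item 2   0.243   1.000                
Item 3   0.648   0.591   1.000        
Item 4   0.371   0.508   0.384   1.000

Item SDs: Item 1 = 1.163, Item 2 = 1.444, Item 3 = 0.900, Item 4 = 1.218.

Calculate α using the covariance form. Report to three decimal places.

Σσ²ᵢ = 1.163² + 1.444² + 0.900² + 1.218² = 5.7312
Covariances σ_ij = r_ij · s_i · s_j:
  σ(Item 1,Item 2) = 0.243 × 1.163 × 1.444 = 0.4081
  σ(Item 1,Item 3) = 0.648 × 1.163 × 0.900 = 0.6783
  σ(Item 1,Item 4) = 0.371 × 1.163 × 1.218 = 0.5255
  σ(Item 2,Item 3) = 0.591 × 1.444 × 0.900 = 0.7681
  σ(Item 2,Item 4) = 0.508 × 1.444 × 1.218 = 0.8935
  σ(Item 3,Item 4) = 0.384 × 0.900 × 1.218 = 0.4209
σ²_T = Σσ²ᵢ + 2·Σσ_ij = 5.7312 + 2 × 3.6944 = 13.1200
α = (4/3)·(1 − 5.7312/13.1200) = 0.751

α = 0.751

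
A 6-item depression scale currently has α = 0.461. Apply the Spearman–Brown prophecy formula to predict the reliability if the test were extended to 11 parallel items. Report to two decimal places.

predicted reliability = 0.61

Length factor m = 11/6 = 1.8333
α' = m·α / (1 + (m−1)·α)
   = 11/6 × 0.461 / (1 + (11/6 − 1) × 0.461)
   = 0.8452 / 1.3842 = 0.61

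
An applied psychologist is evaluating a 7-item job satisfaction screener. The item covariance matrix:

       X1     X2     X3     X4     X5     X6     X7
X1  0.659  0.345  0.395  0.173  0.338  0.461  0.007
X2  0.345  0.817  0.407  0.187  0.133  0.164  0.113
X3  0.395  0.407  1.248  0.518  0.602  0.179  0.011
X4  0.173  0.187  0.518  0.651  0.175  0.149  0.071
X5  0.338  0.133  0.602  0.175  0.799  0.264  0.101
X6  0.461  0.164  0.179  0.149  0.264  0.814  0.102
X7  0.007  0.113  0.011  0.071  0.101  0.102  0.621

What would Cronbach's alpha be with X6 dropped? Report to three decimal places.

Remaining items: X1, X2, X3, X4, X5, X7 (k = 6).
Σσ²ᵢ = 0.659 + 0.817 + 1.248 + 0.651 + 0.799 + 0.621 = 4.795
σ²_total = 4.795 + 2 × 3.576 = 11.947
α (item deleted) = (6/5)·(1 − 4.795/11.947) = 0.718

α = 0.718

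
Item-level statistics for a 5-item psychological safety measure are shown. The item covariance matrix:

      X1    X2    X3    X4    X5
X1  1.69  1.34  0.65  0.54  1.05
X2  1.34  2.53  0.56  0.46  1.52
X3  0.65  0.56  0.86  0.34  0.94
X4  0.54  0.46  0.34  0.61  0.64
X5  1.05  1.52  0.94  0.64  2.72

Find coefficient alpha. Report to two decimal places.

Σσᵢ² = 1.69 + 2.53 + 0.86 + 0.61 + 2.72 = 8.41
Sum of off-diagonal covariances = 8.04
total variance = 8.41 + 2 × 8.04 = 24.49
α = (k/(k−1))·(1 − Σσᵢ²/total variance) = (5/4)·(1 − 8.41/24.49) = 0.82

coefficient alpha = 0.82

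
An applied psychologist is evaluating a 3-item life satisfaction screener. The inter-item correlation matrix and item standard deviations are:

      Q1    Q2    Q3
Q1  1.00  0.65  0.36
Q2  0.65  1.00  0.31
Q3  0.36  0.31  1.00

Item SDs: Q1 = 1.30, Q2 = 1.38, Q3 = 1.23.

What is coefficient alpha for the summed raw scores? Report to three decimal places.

Σσ²ᵢ = 1.30² + 1.38² + 1.23² = 5.1073
Covariances σ_ij = r_ij · s_i · s_j:
  σ(Q1,Q2) = 0.65 × 1.30 × 1.38 = 1.1661
  σ(Q1,Q3) = 0.36 × 1.30 × 1.23 = 0.5756
  σ(Q2,Q3) = 0.31 × 1.38 × 1.23 = 0.5262
σ²_T = Σσ²ᵢ + 2·Σσ_ij = 5.1073 + 2 × 2.2679 = 9.6431
α = (3/2)·(1 − 5.1073/9.6431) = 0.706

α = 0.706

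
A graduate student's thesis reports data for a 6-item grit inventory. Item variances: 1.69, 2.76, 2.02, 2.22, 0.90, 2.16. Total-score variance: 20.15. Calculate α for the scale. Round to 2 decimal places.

α = 0.50

Σσᵢ² = 1.69 + 2.76 + 2.02 + 2.22 + 0.90 + 2.16 = 11.75
α = (k/(k−1))·(1 − Σσᵢ²/σ²_T) = (6/5)·(1 − 11.75/20.15) = 0.50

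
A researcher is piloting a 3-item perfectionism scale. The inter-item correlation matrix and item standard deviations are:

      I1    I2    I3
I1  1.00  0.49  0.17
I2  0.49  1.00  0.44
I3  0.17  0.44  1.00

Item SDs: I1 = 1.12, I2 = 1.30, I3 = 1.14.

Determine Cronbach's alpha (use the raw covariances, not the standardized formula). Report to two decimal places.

α = 0.64

Σσ²ᵢ = 1.12² + 1.30² + 1.14² = 4.2440
Covariances σ_ij = r_ij · s_i · s_j:
  σ(I1,I2) = 0.49 × 1.12 × 1.30 = 0.7134
  σ(I1,I3) = 0.17 × 1.12 × 1.14 = 0.2171
  σ(I2,I3) = 0.44 × 1.30 × 1.14 = 0.6521
σ²_T = Σσ²ᵢ + 2·Σσ_ij = 4.2440 + 2 × 1.5826 = 7.4092
α = (3/2)·(1 − 4.2440/7.4092) = 0.64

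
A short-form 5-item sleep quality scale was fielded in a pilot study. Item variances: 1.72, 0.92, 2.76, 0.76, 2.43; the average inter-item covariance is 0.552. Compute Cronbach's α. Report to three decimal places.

Σσ²ᵢ = 1.72 + 0.92 + 2.76 + 0.76 + 2.43 = 8.59
Sum of the 10 distinct covariances = 10 × 0.552 = 5.520
σ²_total = Σσ²ᵢ + 2·Σcov = 8.59 + 2 × 5.520 = 19.630
α = (5/4)·(1 − 8.59/19.630) = 0.703

α = 0.703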